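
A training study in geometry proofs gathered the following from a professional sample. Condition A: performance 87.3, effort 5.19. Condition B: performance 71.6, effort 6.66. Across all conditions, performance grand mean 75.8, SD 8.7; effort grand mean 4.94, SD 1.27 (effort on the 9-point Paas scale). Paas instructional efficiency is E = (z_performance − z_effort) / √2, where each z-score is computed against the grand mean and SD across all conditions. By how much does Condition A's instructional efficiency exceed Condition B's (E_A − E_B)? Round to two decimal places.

2.09

Condition A: z_P = (87.3 − 75.8)/8.7 = 1.3218; z_E = (5.19 − 4.94)/1.27 = 0.1969; E_A = (1.3218 − 0.1969)/√2 = 0.7954.
Condition B: z_P = (71.6 − 75.8)/8.7 = -0.4828; z_E = (6.66 − 4.94)/1.27 = 1.3543; E_B = (-0.4828 − 1.3543)/√2 = -1.2990.
E_A − E_B = 0.7954 − (-1.2990) = 2.0944 ≈ 2.09.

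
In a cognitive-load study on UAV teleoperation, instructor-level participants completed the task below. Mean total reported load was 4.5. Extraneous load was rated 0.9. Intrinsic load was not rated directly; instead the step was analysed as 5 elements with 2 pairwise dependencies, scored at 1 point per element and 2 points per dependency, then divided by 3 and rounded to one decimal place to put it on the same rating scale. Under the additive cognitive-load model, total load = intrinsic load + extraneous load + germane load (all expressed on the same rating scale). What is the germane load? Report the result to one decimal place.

Intrinsic (element-interactivity): (5 × 1 + 2 × 2) / 3 = 9 / 3 = 3.0000 → 3.0.
germane load = total − intrinsic − extraneous
             = 4.5 − 3.0 − 0.9 = 0.6.

0.6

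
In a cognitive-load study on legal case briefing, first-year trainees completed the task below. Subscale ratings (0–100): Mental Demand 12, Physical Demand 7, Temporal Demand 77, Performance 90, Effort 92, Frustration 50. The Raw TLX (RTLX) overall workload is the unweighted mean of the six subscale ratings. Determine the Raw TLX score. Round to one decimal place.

54.7

Sum of ratings = 12 + 7 + 77 + 90 + 92 + 50 = 328.
RTLX = 328 / 6 = 54.6667 ≈ 54.7.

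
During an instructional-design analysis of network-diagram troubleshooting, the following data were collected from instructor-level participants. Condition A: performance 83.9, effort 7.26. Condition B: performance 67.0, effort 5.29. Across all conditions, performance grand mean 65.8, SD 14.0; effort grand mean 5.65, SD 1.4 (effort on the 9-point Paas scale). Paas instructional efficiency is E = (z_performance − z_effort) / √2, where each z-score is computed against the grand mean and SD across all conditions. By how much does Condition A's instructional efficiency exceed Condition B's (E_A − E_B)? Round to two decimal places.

Condition A: z_P = (83.9 − 65.8)/14.0 = 1.2929; z_E = (7.26 − 5.65)/1.4 = 1.1500; E_A = (1.2929 − 1.1500)/√2 = 0.1010.
Condition B: z_P = (67.0 − 65.8)/14.0 = 0.0857; z_E = (5.29 − 5.65)/1.4 = -0.2571; E_B = (0.0857 − (-0.2571))/√2 = 0.2424.
E_A − E_B = 0.1010 − 0.2424 = -0.1414 ≈ -0.14.

-0.14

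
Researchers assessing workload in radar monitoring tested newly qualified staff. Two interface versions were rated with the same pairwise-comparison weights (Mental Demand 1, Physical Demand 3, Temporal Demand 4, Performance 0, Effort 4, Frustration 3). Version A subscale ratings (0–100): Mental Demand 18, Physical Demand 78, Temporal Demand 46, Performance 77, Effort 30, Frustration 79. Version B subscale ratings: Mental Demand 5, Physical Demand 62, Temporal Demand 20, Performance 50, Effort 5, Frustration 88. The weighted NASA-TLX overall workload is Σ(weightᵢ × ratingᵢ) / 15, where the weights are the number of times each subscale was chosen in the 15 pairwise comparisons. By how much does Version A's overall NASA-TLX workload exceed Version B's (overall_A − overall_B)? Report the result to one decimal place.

Version A weighted sum = 1·18 + 3·78 + 4·46 + 0·77 + 4·30 + 3·79 = 18 + 234 + 184 + 0 + 120 + 237 = 793; overall_A = 793/15 = 52.8667.
Version B weighted sum = 1·5 + 3·62 + 4·20 + 0·50 + 4·5 + 3·88 = 5 + 186 + 80 + 0 + 20 + 264 = 555; overall_B = 555/15 = 37.0000.
Difference = 52.8667 − 37.0000 = 15.8667 ≈ 15.9.

15.9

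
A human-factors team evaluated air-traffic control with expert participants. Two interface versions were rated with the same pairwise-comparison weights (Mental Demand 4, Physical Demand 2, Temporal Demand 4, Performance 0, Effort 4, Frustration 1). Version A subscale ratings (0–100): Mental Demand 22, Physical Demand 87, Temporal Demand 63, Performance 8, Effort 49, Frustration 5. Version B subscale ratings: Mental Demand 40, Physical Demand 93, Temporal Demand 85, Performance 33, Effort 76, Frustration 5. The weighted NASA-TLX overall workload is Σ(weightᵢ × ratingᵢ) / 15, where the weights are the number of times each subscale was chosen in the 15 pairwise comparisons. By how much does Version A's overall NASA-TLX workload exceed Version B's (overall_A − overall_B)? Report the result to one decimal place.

-18.7

Version A weighted sum = 4·22 + 2·87 + 4·63 + 0·8 + 4·49 + 1·5 = 88 + 174 + 252 + 0 + 196 + 5 = 715; overall_A = 715/15 = 47.6667.
Version B weighted sum = 4·40 + 2·93 + 4·85 + 0·33 + 4·76 + 1·5 = 160 + 186 + 340 + 0 + 304 + 5 = 995; overall_B = 995/15 = 66.3333.
Difference = 47.6667 − 66.3333 = -18.6666 ≈ -18.7.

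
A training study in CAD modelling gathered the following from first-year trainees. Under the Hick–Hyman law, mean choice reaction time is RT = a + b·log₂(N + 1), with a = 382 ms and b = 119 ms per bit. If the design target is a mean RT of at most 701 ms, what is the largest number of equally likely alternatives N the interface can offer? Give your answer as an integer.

5

Set 382 + 119·log₂(N + 1) ≤ 701.
log₂(N + 1) ≤ (701 − 382) / 119 = 2.6807.
N + 1 ≤ 2^2.6807 = 6.4117.
N ≤ 5.4117, so the largest integer N is 5.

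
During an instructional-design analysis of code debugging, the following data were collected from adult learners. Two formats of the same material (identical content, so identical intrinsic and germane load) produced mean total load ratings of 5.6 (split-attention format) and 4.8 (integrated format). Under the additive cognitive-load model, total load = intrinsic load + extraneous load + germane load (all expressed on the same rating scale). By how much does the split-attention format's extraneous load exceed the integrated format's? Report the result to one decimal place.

0.8

Intrinsic and germane load are equal across formats, so the difference in total load equals the difference in extraneous load.
Extraneous-load difference = 5.6 − 4.8 = 0.8.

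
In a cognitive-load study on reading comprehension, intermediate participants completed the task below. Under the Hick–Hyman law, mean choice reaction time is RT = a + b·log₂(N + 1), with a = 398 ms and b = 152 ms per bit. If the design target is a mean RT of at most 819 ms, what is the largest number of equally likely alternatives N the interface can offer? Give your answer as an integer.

Set 398 + 152·log₂(N + 1) ≤ 819.
log₂(N + 1) ≤ (819 − 398) / 152 = 2.7697.
N + 1 ≤ 2^2.7697 = 6.8197.
N ≤ 5.8197, so the largest integer N is 5.

5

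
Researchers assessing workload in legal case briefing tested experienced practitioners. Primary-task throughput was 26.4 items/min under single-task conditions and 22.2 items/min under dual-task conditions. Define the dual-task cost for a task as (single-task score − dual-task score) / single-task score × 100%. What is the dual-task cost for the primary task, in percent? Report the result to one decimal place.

15.9

Cost = (26.4 − 22.2) / 26.4 × 100%
     = 4.2000 / 26.4 × 100% = 15.9091%.
≈ 15.9%.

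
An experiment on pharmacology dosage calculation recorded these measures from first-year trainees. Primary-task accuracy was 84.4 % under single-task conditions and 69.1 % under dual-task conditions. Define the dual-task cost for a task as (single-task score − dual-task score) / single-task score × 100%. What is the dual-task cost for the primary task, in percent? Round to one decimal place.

Cost = (84.4 − 69.1) / 84.4 × 100%
     = 15.3000 / 84.4 × 100% = 18.1280%.
≈ 18.1%.

18.1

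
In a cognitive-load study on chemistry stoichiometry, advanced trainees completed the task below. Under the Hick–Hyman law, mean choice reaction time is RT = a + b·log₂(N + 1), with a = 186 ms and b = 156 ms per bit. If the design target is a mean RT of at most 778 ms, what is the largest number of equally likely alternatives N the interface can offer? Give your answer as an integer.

12

Set 186 + 156·log₂(N + 1) ≤ 778.
log₂(N + 1) ≤ (778 − 186) / 156 = 3.7949.
N + 1 ≤ 2^3.7949 = 13.8797.
N ≤ 12.8797, so the largest integer N is 12.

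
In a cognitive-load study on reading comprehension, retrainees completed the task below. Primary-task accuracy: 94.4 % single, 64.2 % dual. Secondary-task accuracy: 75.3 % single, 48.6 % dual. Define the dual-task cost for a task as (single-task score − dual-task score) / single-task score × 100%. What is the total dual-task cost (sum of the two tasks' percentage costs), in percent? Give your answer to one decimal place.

67.4

Primary cost = (94.4 − 64.2) / 94.4 × 100% = 31.9915%.
Secondary cost = (75.3 − 48.6) / 75.3 × 100% = 35.4582%.
Total = 31.9915% + 35.4582% = 67.4497% ≈ 67.4%.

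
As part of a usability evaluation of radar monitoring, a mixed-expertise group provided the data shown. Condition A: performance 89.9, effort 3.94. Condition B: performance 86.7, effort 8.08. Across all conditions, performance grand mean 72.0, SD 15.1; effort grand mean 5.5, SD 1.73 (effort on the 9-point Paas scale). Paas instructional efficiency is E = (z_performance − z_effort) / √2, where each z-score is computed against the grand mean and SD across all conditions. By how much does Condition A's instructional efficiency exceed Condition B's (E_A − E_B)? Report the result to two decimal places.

Condition A: z_P = (89.9 − 72.0)/15.1 = 1.1854; z_E = (3.94 − 5.5)/1.73 = -0.9017; E_A = (1.1854 − (-0.9017))/√2 = 1.4758.
Condition B: z_P = (86.7 − 72.0)/15.1 = 0.9735; z_E = (8.08 − 5.5)/1.73 = 1.4913; E_B = (0.9735 − 1.4913)/√2 = -0.3661.
E_A − E_B = 1.4758 − (-0.3661) = 1.8419 ≈ 1.84.

1.84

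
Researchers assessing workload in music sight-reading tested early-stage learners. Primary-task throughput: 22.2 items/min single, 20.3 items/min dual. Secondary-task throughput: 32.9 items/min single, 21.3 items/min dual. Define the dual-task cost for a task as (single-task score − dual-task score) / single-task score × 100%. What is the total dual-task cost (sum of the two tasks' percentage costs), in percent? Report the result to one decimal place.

43.8

Primary cost = (22.2 − 20.3) / 22.2 × 100% = 8.5586%.
Secondary cost = (32.9 − 21.3) / 32.9 × 100% = 35.2584%.
Total = 8.5586% + 35.2584% = 43.8170% ≈ 43.8%.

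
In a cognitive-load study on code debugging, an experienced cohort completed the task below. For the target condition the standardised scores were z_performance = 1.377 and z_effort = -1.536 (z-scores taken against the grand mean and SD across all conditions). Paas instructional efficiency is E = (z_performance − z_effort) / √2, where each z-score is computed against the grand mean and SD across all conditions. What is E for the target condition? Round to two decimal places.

z_P − z_E = 1.377 − (-1.536) = 2.9130.
E = 2.9130 / √2 = 2.9130 / 1.41421 = 2.0598 ≈ 2.06.

2.06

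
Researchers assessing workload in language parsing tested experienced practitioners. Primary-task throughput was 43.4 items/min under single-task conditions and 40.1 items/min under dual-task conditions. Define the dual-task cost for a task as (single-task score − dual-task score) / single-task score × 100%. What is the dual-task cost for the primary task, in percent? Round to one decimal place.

Cost = (43.4 − 40.1) / 43.4 × 100%
     = 3.3000 / 43.4 × 100% = 7.6037%.
≈ 7.6%.

7.6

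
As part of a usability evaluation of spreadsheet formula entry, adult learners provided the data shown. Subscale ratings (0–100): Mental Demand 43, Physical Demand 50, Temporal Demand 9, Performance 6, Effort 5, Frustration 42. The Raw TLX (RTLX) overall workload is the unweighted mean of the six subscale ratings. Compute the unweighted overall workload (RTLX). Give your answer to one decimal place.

Sum of ratings = 43 + 50 + 9 + 6 + 5 + 42 = 155.
RTLX = 155 / 6 = 25.8333 ≈ 25.8.

25.8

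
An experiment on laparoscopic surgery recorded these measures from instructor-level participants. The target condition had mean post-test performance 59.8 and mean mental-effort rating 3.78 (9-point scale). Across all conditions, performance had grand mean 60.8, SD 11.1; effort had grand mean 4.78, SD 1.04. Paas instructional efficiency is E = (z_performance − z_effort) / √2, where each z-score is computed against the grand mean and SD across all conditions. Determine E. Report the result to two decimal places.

0.62

z_performance = (59.8 − 60.8) / 11.1 = -1.0000 / 11.1 = -0.0901.
z_effort = (3.78 − 4.78) / 1.04 = -1.0000 / 1.04 = -0.9615.
z_P − z_E = -0.0901 − (-0.9615) = 0.8714.
E = 0.8714 / √2 = 0.8714 / 1.41421 = 0.6162 ≈ 0.62.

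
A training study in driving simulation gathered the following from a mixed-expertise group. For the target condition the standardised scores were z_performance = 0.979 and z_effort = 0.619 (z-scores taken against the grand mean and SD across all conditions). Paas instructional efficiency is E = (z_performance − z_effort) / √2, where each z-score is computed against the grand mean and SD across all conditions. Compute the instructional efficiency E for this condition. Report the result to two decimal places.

0.25

z_P − z_E = 0.979 − 0.619 = 0.3600.
E = 0.3600 / √2 = 0.3600 / 1.41421 = 0.2546 ≈ 0.25.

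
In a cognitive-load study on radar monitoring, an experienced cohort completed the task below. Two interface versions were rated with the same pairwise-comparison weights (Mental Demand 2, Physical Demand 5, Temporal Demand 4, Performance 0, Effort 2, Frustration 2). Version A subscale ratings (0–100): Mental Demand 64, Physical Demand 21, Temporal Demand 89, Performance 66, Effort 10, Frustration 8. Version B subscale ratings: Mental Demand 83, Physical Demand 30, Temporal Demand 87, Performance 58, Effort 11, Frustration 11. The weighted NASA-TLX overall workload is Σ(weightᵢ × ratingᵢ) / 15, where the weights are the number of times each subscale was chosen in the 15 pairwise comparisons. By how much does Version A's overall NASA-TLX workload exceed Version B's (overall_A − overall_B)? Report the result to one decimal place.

Version A weighted sum = 2·64 + 5·21 + 4·89 + 0·66 + 2·10 + 2·8 = 128 + 105 + 356 + 0 + 20 + 16 = 625; overall_A = 625/15 = 41.6667.
Version B weighted sum = 2·83 + 5·30 + 4·87 + 0·58 + 2·11 + 2·11 = 166 + 150 + 348 + 0 + 22 + 22 = 708; overall_B = 708/15 = 47.2000.
Difference = 41.6667 − 47.2000 = -5.5333 ≈ -5.5.

-5.5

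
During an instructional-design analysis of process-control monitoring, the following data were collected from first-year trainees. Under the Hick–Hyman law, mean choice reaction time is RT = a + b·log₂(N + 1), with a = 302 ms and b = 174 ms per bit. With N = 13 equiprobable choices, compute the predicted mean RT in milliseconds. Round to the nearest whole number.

964

log₂(13 + 1) = log₂(14) = 3.8074.
RT = 302 + 174 × 3.8074 = 302 + 662.4876 = 964.4876 ms.
≈ 964 ms.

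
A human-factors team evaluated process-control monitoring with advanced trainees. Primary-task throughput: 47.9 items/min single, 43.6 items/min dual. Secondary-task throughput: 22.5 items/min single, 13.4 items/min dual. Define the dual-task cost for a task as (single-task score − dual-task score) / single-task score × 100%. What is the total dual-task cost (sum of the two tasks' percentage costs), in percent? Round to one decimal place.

Primary cost = (47.9 − 43.6) / 47.9 × 100% = 8.9770%.
Secondary cost = (22.5 − 13.4) / 22.5 × 100% = 40.4444%.
Total = 8.9770% + 40.4444% = 49.4214% ≈ 49.4%.

49.4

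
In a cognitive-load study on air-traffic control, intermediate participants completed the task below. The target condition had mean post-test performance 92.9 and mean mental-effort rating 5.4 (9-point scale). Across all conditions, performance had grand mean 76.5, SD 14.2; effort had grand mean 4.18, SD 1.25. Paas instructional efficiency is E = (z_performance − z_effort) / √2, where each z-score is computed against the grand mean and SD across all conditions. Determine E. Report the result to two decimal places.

0.13

z_performance = (92.9 − 76.5) / 14.2 = 16.4000 / 14.2 = 1.1549.
z_effort = (5.4 − 4.18) / 1.25 = 1.2200 / 1.25 = 0.9760.
z_P − z_E = 1.1549 − 0.9760 = 0.1789.
E = 0.1789 / √2 = 0.1789 / 1.41421 = 0.1265 ≈ 0.13.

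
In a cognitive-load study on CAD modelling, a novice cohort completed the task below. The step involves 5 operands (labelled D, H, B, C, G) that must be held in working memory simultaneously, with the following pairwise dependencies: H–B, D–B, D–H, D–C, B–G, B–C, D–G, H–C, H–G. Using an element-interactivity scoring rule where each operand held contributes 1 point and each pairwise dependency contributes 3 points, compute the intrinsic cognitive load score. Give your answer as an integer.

32

Count of operands held simultaneously: 5.
Count of pairwise dependencies listed: 9.
Element contribution: 5 × 1 = 5.
Interaction contribution: 9 × 3 = 27.
Intrinsic load = 5 + 27 = 32.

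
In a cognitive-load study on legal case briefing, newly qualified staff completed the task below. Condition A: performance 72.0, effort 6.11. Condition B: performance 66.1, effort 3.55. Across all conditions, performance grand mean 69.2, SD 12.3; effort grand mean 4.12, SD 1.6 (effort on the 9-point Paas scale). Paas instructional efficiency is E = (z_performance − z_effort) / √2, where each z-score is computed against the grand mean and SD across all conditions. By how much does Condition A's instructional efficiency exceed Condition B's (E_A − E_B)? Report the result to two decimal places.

Condition A: z_P = (72.0 − 69.2)/12.3 = 0.2276; z_E = (6.11 − 4.12)/1.6 = 1.2438; E_A = (0.2276 − 1.2438)/√2 = -0.7186.
Condition B: z_P = (66.1 − 69.2)/12.3 = -0.2520; z_E = (3.55 − 4.12)/1.6 = -0.3563; E_B = (-0.2520 − (-0.3563))/√2 = 0.0738.
E_A − E_B = -0.7186 − 0.0738 = -0.7924 ≈ -0.79.

-0.79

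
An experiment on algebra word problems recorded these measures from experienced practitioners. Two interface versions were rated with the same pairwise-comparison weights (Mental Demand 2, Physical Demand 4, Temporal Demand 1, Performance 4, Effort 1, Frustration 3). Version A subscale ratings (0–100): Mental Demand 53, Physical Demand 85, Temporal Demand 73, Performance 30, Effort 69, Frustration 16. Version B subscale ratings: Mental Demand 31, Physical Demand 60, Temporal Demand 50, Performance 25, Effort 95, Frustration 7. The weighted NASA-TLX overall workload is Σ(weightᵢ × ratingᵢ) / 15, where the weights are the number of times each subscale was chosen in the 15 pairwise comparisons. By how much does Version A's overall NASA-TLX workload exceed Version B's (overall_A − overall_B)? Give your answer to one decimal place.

Version A weighted sum = 2·53 + 4·85 + 1·73 + 4·30 + 1·69 + 3·16 = 106 + 340 + 73 + 120 + 69 + 48 = 756; overall_A = 756/15 = 50.4000.
Version B weighted sum = 2·31 + 4·60 + 1·50 + 4·25 + 1·95 + 3·7 = 62 + 240 + 50 + 100 + 95 + 21 = 568; overall_B = 568/15 = 37.8667.
Difference = 50.4000 − 37.8667 = 12.5333 ≈ 12.5.

12.5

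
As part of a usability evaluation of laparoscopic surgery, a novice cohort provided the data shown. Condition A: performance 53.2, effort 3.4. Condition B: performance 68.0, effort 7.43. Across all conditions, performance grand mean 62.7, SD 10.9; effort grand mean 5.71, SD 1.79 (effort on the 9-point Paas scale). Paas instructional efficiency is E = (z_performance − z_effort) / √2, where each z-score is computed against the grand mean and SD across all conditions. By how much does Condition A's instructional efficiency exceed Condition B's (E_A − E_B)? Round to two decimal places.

0.63

Condition A: z_P = (53.2 − 62.7)/10.9 = -0.8716; z_E = (3.4 − 5.71)/1.79 = -1.2905; E_A = (-0.8716 − (-1.2905))/√2 = 0.2962.
Condition B: z_P = (68.0 − 62.7)/10.9 = 0.4862; z_E = (7.43 − 5.71)/1.79 = 0.9609; E_B = (0.4862 − 0.9609)/√2 = -0.3357.
E_A − E_B = 0.2962 − (-0.3357) = 0.6319 ≈ 0.63.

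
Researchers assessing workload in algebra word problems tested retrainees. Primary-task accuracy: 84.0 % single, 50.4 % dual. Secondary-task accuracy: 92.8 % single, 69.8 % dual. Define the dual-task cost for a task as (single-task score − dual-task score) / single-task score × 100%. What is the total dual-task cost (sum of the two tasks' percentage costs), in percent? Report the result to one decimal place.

64.8

Primary cost = (84.0 − 50.4) / 84.0 × 100% = 40.0000%.
Secondary cost = (92.8 − 69.8) / 92.8 × 100% = 24.7845%.
Total = 40.0000% + 24.7845% = 64.7845% ≈ 64.8%.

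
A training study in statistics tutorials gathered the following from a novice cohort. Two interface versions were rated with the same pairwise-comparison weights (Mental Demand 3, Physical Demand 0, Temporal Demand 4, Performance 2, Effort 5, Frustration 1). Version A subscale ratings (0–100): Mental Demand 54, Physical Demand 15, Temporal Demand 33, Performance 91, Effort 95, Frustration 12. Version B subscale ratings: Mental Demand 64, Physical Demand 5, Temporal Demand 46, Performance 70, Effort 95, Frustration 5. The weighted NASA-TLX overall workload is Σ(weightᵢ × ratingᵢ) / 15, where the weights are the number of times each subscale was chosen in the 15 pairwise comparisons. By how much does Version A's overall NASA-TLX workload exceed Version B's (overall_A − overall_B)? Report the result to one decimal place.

Version A weighted sum = 3·54 + 0·15 + 4·33 + 2·91 + 5·95 + 1·12 = 162 + 0 + 132 + 182 + 475 + 12 = 963; overall_A = 963/15 = 64.2000.
Version B weighted sum = 3·64 + 0·5 + 4·46 + 2·70 + 5·95 + 1·5 = 192 + 0 + 184 + 140 + 475 + 5 = 996; overall_B = 996/15 = 66.4000.
Difference = 64.2000 − 66.4000 = -2.2000 ≈ -2.2.

-2.2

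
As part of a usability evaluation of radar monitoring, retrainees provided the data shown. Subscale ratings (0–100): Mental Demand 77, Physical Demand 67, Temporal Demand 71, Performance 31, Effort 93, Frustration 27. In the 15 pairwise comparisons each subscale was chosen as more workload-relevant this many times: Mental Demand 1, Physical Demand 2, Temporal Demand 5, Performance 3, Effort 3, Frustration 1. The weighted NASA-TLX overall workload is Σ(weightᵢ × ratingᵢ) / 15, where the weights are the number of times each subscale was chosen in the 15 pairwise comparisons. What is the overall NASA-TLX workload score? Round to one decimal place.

64.3

The tallies are the weights (they sum to 15).
Weighted sum = 1·77 + 2·67 + 5·71 + 3·31 + 3·93 + 1·27
            = 77 + 134 + 355 + 93 + 279 + 27 = 965.
Overall workload = 965 / 15 = 64.3333 ≈ 64.3.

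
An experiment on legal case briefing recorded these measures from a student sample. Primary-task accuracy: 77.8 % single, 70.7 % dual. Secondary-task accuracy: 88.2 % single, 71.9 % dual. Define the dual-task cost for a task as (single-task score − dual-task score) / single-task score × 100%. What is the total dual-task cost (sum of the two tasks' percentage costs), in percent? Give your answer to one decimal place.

Primary cost = (77.8 − 70.7) / 77.8 × 100% = 9.1260%.
Secondary cost = (88.2 − 71.9) / 88.2 × 100% = 18.4807%.
Total = 9.1260% + 18.4807% = 27.6067% ≈ 27.6%.

27.6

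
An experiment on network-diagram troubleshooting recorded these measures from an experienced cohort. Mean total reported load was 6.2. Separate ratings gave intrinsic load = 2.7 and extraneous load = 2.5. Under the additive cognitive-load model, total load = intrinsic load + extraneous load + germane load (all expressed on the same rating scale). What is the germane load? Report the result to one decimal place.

1.0

germane load = total − intrinsic − extraneous
             = 6.2 − 2.7 − 2.5 = 1.0.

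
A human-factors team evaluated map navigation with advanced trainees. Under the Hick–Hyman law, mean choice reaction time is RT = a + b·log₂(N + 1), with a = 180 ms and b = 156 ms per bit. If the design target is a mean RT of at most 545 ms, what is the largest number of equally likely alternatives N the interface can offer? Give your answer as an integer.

Set 180 + 156·log₂(N + 1) ≤ 545.
log₂(N + 1) ≤ (545 − 180) / 156 = 2.3397.
N + 1 ≤ 2^2.3397 = 5.0620.
N ≤ 4.0620, so the largest integer N is 4.

4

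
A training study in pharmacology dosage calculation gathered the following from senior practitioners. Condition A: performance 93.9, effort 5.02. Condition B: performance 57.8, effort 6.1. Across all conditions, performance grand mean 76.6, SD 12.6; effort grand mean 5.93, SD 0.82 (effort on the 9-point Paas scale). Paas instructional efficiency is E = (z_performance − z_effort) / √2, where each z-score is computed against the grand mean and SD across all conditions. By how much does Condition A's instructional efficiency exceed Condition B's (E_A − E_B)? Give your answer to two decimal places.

Condition A: z_P = (93.9 − 76.6)/12.6 = 1.3730; z_E = (5.02 − 5.93)/0.82 = -1.1098; E_A = (1.3730 − (-1.1098))/√2 = 1.7556.
Condition B: z_P = (57.8 − 76.6)/12.6 = -1.4921; z_E = (6.1 − 5.93)/0.82 = 0.2073; E_B = (-1.4921 − 0.2073)/√2 = -1.2017.
E_A − E_B = 1.7556 − (-1.2017) = 2.9573 ≈ 2.96.

2.96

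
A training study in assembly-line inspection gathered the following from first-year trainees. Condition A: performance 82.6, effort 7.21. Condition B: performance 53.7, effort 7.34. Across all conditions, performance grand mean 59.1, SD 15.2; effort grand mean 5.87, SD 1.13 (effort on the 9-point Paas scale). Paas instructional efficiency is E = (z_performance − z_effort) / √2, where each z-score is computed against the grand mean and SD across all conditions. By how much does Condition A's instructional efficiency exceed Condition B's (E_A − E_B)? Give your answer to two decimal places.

1.43

Condition A: z_P = (82.6 − 59.1)/15.2 = 1.5461; z_E = (7.21 − 5.87)/1.13 = 1.1858; E_A = (1.5461 − 1.1858)/√2 = 0.2548.
Condition B: z_P = (53.7 − 59.1)/15.2 = -0.3553; z_E = (7.34 − 5.87)/1.13 = 1.3009; E_B = (-0.3553 − 1.3009)/√2 = -1.1711.
E_A − E_B = 0.2548 − (-1.1711) = 1.4259 ≈ 1.43.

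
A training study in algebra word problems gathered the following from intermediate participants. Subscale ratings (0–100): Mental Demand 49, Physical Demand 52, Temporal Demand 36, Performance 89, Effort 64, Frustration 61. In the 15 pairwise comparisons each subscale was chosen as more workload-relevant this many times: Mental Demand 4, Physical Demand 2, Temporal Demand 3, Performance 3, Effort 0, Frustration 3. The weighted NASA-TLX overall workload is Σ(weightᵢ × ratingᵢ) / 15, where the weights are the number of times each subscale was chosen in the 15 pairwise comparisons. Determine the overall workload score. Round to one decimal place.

The tallies are the weights (they sum to 15).
Weighted sum = 4·49 + 2·52 + 3·36 + 3·89 + 0·64 + 3·61
            = 196 + 104 + 108 + 267 + 0 + 183 = 858.
Overall workload = 858 / 15 = 57.2000 ≈ 57.2.

57.2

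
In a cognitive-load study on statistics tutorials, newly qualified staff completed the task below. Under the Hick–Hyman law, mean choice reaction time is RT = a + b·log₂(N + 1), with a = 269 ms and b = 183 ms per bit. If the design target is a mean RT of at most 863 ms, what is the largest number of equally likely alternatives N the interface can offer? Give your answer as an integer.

8

Set 269 + 183·log₂(N + 1) ≤ 863.
log₂(N + 1) ≤ (863 − 269) / 183 = 3.2459.
N + 1 ≤ 2^3.2459 = 9.4867.
N ≤ 8.4867, so the largest integer N is 8.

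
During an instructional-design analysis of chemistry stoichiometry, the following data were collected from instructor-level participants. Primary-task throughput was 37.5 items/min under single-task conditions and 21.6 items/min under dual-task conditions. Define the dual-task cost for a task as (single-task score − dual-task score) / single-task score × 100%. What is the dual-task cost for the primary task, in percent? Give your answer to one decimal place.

Cost = (37.5 − 21.6) / 37.5 × 100%
     = 15.9000 / 37.5 × 100% = 42.4000%.
≈ 42.4%.

42.4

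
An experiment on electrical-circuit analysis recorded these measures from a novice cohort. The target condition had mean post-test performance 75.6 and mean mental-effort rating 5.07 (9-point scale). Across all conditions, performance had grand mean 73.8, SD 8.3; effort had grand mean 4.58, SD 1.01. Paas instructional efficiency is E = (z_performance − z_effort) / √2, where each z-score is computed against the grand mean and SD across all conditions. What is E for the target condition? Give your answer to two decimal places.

-0.19

z_performance = (75.6 − 73.8) / 8.3 = 1.8000 / 8.3 = 0.2169.
z_effort = (5.07 − 4.58) / 1.01 = 0.4900 / 1.01 = 0.4851.
z_P − z_E = 0.2169 − 0.4851 = -0.2682.
E = -0.2682 / √2 = -0.2682 / 1.41421 = -0.1896 ≈ -0.19.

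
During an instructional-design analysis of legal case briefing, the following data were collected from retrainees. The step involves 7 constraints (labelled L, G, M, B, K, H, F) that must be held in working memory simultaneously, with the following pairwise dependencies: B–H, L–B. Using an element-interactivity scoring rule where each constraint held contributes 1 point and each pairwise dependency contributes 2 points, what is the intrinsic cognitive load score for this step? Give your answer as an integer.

Count of constraints held simultaneously: 7.
Count of pairwise dependencies listed: 2.
Element contribution: 7 × 1 = 7.
Interaction contribution: 2 × 2 = 4.
Intrinsic load = 7 + 4 = 11.

11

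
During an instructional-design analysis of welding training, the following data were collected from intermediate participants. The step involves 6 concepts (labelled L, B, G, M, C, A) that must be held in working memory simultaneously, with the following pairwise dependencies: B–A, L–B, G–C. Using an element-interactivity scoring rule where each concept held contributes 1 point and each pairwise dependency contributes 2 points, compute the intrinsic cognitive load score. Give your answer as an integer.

12

Count of concepts held simultaneously: 6.
Count of pairwise dependencies listed: 3.
Element contribution: 6 × 1 = 6.
Interaction contribution: 3 × 2 = 6.
Intrinsic load = 6 + 6 = 12.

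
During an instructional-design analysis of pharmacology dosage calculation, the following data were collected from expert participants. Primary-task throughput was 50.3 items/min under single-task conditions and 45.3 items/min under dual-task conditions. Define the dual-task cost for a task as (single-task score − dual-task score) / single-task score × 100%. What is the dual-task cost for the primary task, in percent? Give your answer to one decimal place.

Cost = (50.3 − 45.3) / 50.3 × 100%
     = 5.0000 / 50.3 × 100% = 9.9404%.
≈ 9.9%.

9.9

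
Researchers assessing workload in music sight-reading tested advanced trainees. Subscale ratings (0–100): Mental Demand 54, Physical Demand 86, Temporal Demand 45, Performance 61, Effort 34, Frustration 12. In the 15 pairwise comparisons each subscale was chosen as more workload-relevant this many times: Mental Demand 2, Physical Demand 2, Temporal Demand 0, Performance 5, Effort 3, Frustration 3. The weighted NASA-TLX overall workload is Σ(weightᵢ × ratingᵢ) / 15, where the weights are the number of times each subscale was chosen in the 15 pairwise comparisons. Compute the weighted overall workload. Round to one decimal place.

The tallies are the weights (they sum to 15).
Weighted sum = 2·54 + 2·86 + 0·45 + 5·61 + 3·34 + 3·12
            = 108 + 172 + 0 + 305 + 102 + 36 = 723.
Overall workload = 723 / 15 = 48.2000 ≈ 48.2.

48.2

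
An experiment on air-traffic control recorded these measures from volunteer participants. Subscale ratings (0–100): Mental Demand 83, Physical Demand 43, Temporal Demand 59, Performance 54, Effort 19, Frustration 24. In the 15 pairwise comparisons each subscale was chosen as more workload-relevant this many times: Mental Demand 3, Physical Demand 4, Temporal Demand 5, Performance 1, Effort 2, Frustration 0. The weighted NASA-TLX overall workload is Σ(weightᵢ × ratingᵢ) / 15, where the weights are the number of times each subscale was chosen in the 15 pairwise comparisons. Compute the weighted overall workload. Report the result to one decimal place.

53.9

The tallies are the weights (they sum to 15).
Weighted sum = 3·83 + 4·43 + 5·59 + 1·54 + 2·19 + 0·24
            = 249 + 172 + 295 + 54 + 38 + 0 = 808.
Overall workload = 808 / 15 = 53.8667 ≈ 53.9.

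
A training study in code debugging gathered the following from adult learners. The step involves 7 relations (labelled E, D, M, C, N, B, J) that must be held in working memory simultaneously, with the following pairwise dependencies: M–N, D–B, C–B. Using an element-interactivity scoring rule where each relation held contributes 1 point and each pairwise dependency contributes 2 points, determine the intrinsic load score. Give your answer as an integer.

13

Count of relations held simultaneously: 7.
Count of pairwise dependencies listed: 3.
Element contribution: 7 × 1 = 7.
Interaction contribution: 3 × 2 = 6.
Intrinsic load = 7 + 6 = 13.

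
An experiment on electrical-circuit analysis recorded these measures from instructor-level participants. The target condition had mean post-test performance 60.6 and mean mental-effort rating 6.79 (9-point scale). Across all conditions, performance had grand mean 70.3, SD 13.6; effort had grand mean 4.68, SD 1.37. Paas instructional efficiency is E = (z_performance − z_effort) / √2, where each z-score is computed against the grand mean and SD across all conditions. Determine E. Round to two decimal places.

z_performance = (60.6 − 70.3) / 13.6 = -9.7000 / 13.6 = -0.7132.
z_effort = (6.79 − 4.68) / 1.37 = 2.1100 / 1.37 = 1.5401.
z_P − z_E = -0.7132 − 1.5401 = -2.2533.
E = -2.2533 / √2 = -2.2533 / 1.41421 = -1.5933 ≈ -1.59.

-1.59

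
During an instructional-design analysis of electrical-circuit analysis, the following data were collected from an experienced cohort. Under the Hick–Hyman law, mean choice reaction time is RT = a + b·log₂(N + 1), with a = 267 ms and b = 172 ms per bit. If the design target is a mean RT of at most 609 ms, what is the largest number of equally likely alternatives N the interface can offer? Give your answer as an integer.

2

Set 267 + 172·log₂(N + 1) ≤ 609.
log₂(N + 1) ≤ (609 − 267) / 172 = 1.9884.
N + 1 ≤ 2^1.9884 = 3.9680.
N ≤ 2.9680, so the largest integer N is 2.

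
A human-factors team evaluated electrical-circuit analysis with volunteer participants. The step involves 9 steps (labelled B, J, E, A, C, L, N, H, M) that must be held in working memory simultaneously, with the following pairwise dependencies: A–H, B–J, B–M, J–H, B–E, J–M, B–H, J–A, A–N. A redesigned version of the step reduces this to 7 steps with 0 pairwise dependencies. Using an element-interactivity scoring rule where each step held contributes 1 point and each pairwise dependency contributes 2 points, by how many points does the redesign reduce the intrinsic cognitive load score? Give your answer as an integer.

20

Original: 9 × 1 + 9 × 2 = 9 + 18 = 27.
Redesigned: 7 × 1 + 0 × 2 = 7 + 0 = 7.
Reduction = 27 − 7 = 20.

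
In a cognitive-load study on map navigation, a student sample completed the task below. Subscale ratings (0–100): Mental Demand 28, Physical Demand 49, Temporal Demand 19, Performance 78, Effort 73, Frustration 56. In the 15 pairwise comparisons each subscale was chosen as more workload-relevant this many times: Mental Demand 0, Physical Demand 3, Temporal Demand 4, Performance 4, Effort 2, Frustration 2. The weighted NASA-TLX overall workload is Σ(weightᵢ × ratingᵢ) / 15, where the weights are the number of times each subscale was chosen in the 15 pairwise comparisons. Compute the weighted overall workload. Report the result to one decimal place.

52.9

The tallies are the weights (they sum to 15).
Weighted sum = 0·28 + 3·49 + 4·19 + 4·78 + 2·73 + 2·56
            = 0 + 147 + 76 + 312 + 146 + 112 = 793.
Overall workload = 793 / 15 = 52.8667 ≈ 52.9.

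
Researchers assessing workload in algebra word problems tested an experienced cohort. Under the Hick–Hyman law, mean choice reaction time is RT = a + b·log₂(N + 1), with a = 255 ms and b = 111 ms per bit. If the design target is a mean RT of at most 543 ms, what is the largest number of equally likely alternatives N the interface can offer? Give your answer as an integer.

Set 255 + 111·log₂(N + 1) ≤ 543.
log₂(N + 1) ≤ (543 − 255) / 111 = 2.5946.
N + 1 ≤ 2^2.5946 = 6.0402.
N ≤ 5.0402, so the largest integer N is 5.

5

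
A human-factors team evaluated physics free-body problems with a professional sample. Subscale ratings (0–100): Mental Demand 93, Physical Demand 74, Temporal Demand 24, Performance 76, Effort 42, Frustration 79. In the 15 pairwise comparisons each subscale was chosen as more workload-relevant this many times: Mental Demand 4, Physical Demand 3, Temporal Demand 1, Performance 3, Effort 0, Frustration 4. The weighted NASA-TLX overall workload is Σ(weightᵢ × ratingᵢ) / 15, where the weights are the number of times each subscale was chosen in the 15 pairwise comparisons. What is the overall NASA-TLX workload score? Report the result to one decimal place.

The tallies are the weights (they sum to 15).
Weighted sum = 4·93 + 3·74 + 1·24 + 3·76 + 0·42 + 4·79
            = 372 + 222 + 24 + 228 + 0 + 316 = 1162.
Overall workload = 1162 / 15 = 77.4667 ≈ 77.5.

77.5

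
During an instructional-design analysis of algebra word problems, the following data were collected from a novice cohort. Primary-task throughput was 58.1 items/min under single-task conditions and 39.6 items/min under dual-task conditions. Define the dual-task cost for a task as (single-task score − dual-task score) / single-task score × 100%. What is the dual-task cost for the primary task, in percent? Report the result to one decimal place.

31.8

Cost = (58.1 − 39.6) / 58.1 × 100%
     = 18.5000 / 58.1 × 100% = 31.8417%.
≈ 31.8%.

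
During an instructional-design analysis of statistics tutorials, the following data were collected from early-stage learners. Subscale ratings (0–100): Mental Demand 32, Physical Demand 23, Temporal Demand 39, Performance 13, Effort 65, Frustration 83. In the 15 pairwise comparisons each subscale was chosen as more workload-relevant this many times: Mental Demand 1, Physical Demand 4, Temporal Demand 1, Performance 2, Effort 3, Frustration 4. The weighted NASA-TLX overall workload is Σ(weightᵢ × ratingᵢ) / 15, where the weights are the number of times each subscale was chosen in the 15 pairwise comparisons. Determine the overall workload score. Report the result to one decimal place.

The tallies are the weights (they sum to 15).
Weighted sum = 1·32 + 4·23 + 1·39 + 2·13 + 3·65 + 4·83
            = 32 + 92 + 39 + 26 + 195 + 332 = 716.
Overall workload = 716 / 15 = 47.7333 ≈ 47.7.

47.7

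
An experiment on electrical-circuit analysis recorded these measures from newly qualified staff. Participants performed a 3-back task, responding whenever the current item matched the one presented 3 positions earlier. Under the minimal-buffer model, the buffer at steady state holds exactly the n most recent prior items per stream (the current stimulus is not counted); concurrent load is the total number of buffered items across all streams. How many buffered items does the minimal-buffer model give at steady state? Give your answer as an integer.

3

The buffer holds the 3 most recent prior items.
Steady-state concurrent load = 3 items.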